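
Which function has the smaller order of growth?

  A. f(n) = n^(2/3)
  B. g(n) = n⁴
A

f(n) = n^(2/3) is O(n^(2/3)), while g(n) = n⁴ is O(n⁴).
Since O(n^(2/3)) grows slower than O(n⁴), f(n) is dominated.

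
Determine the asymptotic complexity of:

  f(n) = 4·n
O(n)

The dominant term in 4·n is 4·n, which is Θ(n).
Constants are absorbed, so the tightest bound is O(n).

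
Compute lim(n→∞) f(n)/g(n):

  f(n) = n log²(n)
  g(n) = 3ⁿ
0

Since n log²(n) (O(n log² n)) grows slower than 3ⁿ (O(3ⁿ)),
the ratio f(n)/g(n) → 0 as n → ∞.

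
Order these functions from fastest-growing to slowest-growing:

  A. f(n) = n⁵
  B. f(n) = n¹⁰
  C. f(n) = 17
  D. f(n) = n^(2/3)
B > A > D > C

Comparing growth rates:
B = n¹⁰ is O(n¹⁰)
A = n⁵ is O(n⁵)
D = n^(2/3) is O(n^(2/3))
C = 17 is O(1)

Therefore, the order from fastest to slowest is: B > A > D > C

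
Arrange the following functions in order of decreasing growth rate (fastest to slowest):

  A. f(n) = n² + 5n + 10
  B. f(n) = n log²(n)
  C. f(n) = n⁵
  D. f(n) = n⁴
C > D > A > B

Comparing growth rates:
C = n⁵ is O(n⁵)
D = n⁴ is O(n⁴)
A = n² + 5n + 10 is O(n²)
B = n log²(n) is O(n log² n)

Therefore, the order from fastest to slowest is: C > D > A > B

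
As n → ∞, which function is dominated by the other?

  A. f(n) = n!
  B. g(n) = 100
B

f(n) = n! is O(n!), while g(n) = 100 is O(1).
Since O(1) grows slower than O(n!), g(n) is dominated.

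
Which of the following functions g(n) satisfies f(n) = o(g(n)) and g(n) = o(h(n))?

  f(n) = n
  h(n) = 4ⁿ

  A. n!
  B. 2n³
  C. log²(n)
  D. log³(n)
B

We need g(n) with n = o(g(n)) and g(n) = o(4ⁿ), i.e. O(n) ≺ g ≺ O(4ⁿ).
Check each option:
  A. n! — O(n!) does not grow strictly slower than h(n)
  B. 2n³ — O(n³) is strictly between O(n) and O(4ⁿ) ✓
  C. log²(n) — O(log² n) does not grow strictly faster than f(n)
  D. log³(n) — O(log³ n) does not grow strictly faster than f(n)

Only option B (2n³) lies strictly between.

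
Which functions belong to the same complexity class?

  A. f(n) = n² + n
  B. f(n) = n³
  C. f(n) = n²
A and C

Examining each function:
  A. n² + n is O(n²)
  B. n³ is O(n³)
  C. n² is O(n²)

Functions A and C both have the same complexity class.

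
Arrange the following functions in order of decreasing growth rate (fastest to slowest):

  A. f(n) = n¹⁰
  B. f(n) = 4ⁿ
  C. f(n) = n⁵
B > A > C

Comparing growth rates:
B = 4ⁿ is O(4ⁿ)
A = n¹⁰ is O(n¹⁰)
C = n⁵ is O(n⁵)

Therefore, the order from fastest to slowest is: B > A > C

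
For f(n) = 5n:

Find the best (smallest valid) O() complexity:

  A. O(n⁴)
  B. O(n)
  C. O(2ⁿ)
B

f(n) = 5n is O(n).
All listed options are valid Big-O bounds (upper bounds),
but O(n) is the tightest (smallest valid bound).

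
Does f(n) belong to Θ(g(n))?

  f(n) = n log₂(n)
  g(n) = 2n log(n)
True

f(n) = n log₂(n) and g(n) = 2n log(n) are both O(n log n).
Since they have the same asymptotic growth rate, f(n) = Θ(g(n)) is true.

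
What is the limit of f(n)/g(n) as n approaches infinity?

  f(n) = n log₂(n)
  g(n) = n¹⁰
0

Since n log₂(n) (O(n log n)) grows slower than n¹⁰ (O(n¹⁰)),
the ratio f(n)/g(n) → 0 as n → ∞.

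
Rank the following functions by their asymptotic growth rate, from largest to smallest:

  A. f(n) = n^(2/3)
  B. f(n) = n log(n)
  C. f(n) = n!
C > B > A

Comparing growth rates:
C = n! is O(n!)
B = n log(n) is O(n log n)
A = n^(2/3) is O(n^(2/3))

Therefore, the order from fastest to slowest is: C > B > A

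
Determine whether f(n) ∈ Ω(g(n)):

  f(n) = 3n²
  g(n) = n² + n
True

f(n) = 3n² and g(n) = n² + n are both O(n²).
Big-Ω permits equal growth rates (f ≥ c·g for some c > 0), so f(n) = Ω(g(n)) is true.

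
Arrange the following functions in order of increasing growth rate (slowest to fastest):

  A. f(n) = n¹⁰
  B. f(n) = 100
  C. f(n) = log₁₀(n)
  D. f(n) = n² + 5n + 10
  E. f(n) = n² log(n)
B < C < D < E < A

Comparing growth rates:
B = 100 is O(1)
C = log₁₀(n) is O(log n)
D = n² + 5n + 10 is O(n²)
E = n² log(n) is O(n² log n)
A = n¹⁰ is O(n¹⁰)

Therefore, the order from slowest to fastest is: B < C < D < E < A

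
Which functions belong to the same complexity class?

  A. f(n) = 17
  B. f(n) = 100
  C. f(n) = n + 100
A and B

Examining each function:
  A. 17 is O(1)
  B. 100 is O(1)
  C. n + 100 is O(n)

Functions A and B both have the same complexity class.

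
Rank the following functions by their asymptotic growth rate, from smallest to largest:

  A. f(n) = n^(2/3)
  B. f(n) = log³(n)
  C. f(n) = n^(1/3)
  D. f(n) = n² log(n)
B < C < A < D

Comparing growth rates:
B = log³(n) is O(log³ n)
C = n^(1/3) is O(n^(1/3))
A = n^(2/3) is O(n^(2/3))
D = n² log(n) is O(n² log n)

Therefore, the order from slowest to fastest is: B < C < A < D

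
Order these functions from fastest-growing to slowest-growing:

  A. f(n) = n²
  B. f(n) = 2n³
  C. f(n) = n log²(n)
B > A > C

Comparing growth rates:
B = 2n³ is O(n³)
A = n² is O(n²)
C = n log²(n) is O(n log² n)

Therefore, the order from fastest to slowest is: B > A > C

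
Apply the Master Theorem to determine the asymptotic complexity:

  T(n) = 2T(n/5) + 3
Θ(n^log₅(2))

Master Theorem: a = 2, b = 5, f(n) = 3.
Compute the critical exponent d = log₅(2) = 0.431.
Compare f(n) = Θ(1) against n^d:
  k = 0 < d = 0.431, so f(n) = O(n^(d-ε)) — Case 1.
  The recursion cost dominates: T(n) = Θ(n^d) = Θ(n^log₅(2)).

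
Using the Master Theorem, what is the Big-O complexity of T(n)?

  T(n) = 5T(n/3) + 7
Θ(n^log₃(5))

Master Theorem: a = 5, b = 3, f(n) = 7.
Compute the critical exponent d = log₃(5) = 1.465.
Compare f(n) = Θ(1) against n^d:
  k = 0 < d = 1.465, so f(n) = O(n^(d-ε)) — Case 1.
  The recursion cost dominates: T(n) = Θ(n^d) = Θ(n^log₃(5)).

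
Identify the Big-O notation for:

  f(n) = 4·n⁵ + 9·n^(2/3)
O(n⁵)

The dominant term in 4·n⁵ + 9·n^(2/3) is 4·n⁵, which is Θ(n⁵).
Lower-order terms (9·n^(2/3)) are asymptotically negligible.
Constants are absorbed, so the tightest bound is O(n⁵).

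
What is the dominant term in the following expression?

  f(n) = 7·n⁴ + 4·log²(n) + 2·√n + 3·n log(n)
7·n⁴

Looking at each term:
  - 7·n⁴ is O(n⁴)
  - 4·log²(n) is O(log² n)
  - 2·√n is O(√n)
  - 3·n log(n) is O(n log n)

The term 7·n⁴ (O(n⁴)) grows fastest and dominates all others.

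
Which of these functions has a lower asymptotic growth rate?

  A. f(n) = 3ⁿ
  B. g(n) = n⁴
B

f(n) = 3ⁿ is O(3ⁿ), while g(n) = n⁴ is O(n⁴).
Since O(n⁴) grows slower than O(3ⁿ), g(n) is dominated.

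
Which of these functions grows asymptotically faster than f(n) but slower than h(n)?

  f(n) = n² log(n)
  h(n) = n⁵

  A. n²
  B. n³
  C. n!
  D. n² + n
B

We need g(n) with n² log(n) = o(g(n)) and g(n) = o(n⁵), i.e. O(n² log n) ≺ g ≺ O(n⁵).
Check each option:
  A. n² — O(n²) does not grow strictly faster than f(n)
  B. n³ — O(n³) is strictly between O(n² log n) and O(n⁵) ✓
  C. n! — O(n!) does not grow strictly slower than h(n)
  D. n² + n — O(n²) does not grow strictly faster than f(n)

Only option B (n³) lies strictly between.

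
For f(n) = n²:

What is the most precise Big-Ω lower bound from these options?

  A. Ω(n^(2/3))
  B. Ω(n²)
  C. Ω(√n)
B

f(n) = n² is Ω(n²).
All listed options are valid Big-Ω bounds (lower bounds),
but Ω(n²) is the tightest (largest valid bound).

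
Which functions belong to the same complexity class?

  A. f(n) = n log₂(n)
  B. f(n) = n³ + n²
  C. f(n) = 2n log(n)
A and C

Examining each function:
  A. n log₂(n) is O(n log n)
  B. n³ + n² is O(n³)
  C. 2n log(n) is O(n log n)

Functions A and C both have the same complexity class.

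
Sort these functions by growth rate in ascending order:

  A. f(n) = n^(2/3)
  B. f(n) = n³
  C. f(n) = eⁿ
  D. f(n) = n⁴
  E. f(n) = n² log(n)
A < E < B < D < C

Comparing growth rates:
A = n^(2/3) is O(n^(2/3))
E = n² log(n) is O(n² log n)
B = n³ is O(n³)
D = n⁴ is O(n⁴)
C = eⁿ is O(eⁿ)

Therefore, the order from slowest to fastest is: A < E < B < D < C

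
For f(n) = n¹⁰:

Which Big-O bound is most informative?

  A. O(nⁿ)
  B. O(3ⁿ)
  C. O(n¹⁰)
C

f(n) = n¹⁰ is O(n¹⁰).
All listed options are valid Big-O bounds (upper bounds),
but O(n¹⁰) is the tightest (smallest valid bound).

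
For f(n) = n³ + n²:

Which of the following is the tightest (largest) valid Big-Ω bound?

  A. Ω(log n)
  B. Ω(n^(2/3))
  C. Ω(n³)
C

f(n) = n³ + n² is Ω(n³).
All listed options are valid Big-Ω bounds (lower bounds),
but Ω(n³) is the tightest (largest valid bound).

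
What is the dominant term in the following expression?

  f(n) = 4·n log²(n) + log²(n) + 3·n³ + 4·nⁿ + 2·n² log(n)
4·nⁿ

Looking at each term:
  - 4·n log²(n) is O(n log² n)
  - log²(n) is O(log² n)
  - 3·n³ is O(n³)
  - 4·nⁿ is O(nⁿ)
  - 2·n² log(n) is O(n² log n)

The term 4·nⁿ (O(nⁿ)) grows fastest and dominates all others.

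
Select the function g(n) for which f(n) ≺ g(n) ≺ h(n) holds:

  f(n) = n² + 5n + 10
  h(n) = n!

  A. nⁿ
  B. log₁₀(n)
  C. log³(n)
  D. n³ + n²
D

We need g(n) with n² + 5n + 10 = o(g(n)) and g(n) = o(n!), i.e. O(n²) ≺ g ≺ O(n!).
Check each option:
  A. nⁿ — O(nⁿ) does not grow strictly slower than h(n)
  B. log₁₀(n) — O(log n) does not grow strictly faster than f(n)
  C. log³(n) — O(log³ n) does not grow strictly faster than f(n)
  D. n³ + n² — O(n³) is strictly between O(n²) and O(n!) ✓

Only option D (n³ + n²) lies strictly between.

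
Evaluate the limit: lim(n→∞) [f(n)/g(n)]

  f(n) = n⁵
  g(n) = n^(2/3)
∞

Since n⁵ (O(n⁵)) grows faster than n^(2/3) (O(n^(2/3))),
the ratio f(n)/g(n) → ∞ as n → ∞.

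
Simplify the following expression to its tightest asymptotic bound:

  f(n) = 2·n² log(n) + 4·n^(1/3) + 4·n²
Θ(n² log n)

Order the terms by growth rate: 4·n^(1/3) ≺ 4·n² ≺ 2·n² log(n).
The fastest-growing term 2·n² log(n) dominates as n → ∞; dropping its constant factor gives Θ(n² log n).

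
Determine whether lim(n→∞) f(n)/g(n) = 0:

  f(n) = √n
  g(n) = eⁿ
True

f(n) = √n is O(√n), and g(n) = eⁿ is O(eⁿ).
Since O(√n) grows strictly slower than O(eⁿ), f(n) = o(g(n)) is true.
This means lim(n→∞) f(n)/g(n) = 0.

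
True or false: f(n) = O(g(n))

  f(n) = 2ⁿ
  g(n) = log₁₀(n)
False

f(n) = 2ⁿ is O(2ⁿ), and g(n) = log₁₀(n) is O(log n).
Since O(2ⁿ) grows faster than O(log n), f(n) = O(g(n)) is false.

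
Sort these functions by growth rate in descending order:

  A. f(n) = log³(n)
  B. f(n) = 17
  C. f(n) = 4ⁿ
C > A > B

Comparing growth rates:
C = 4ⁿ is O(4ⁿ)
A = log³(n) is O(log³ n)
B = 17 is O(1)

Therefore, the order from fastest to slowest is: C > A > B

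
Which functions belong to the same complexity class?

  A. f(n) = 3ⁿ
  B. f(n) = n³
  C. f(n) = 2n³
B and C

Examining each function:
  A. 3ⁿ is O(3ⁿ)
  B. n³ is O(n³)
  C. 2n³ is O(n³)

Functions B and C both have the same complexity class.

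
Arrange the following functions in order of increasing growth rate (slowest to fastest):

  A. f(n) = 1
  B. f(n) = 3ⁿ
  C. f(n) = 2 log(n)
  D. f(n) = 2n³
A < C < D < B

Comparing growth rates:
A = 1 is O(1)
C = 2 log(n) is O(log n)
D = 2n³ is O(n³)
B = 3ⁿ is O(3ⁿ)

Therefore, the order from slowest to fastest is: A < C < D < B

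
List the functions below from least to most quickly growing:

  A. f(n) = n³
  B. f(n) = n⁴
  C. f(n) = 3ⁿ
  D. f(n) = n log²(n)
D < A < B < C

Comparing growth rates:
D = n log²(n) is O(n log² n)
A = n³ is O(n³)
B = n⁴ is O(n⁴)
C = 3ⁿ is O(3ⁿ)

Therefore, the order from slowest to fastest is: D < A < B < C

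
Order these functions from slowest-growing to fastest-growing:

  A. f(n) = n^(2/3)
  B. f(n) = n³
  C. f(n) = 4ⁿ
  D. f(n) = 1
D < A < B < C

Comparing growth rates:
D = 1 is O(1)
A = n^(2/3) is O(n^(2/3))
B = n³ is O(n³)
C = 4ⁿ is O(4ⁿ)

Therefore, the order from slowest to fastest is: D < A < B < C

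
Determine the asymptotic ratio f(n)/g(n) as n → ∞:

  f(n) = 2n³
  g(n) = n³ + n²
2

Since 2n³ and n³ + n² have the same growth rate (O(n³)),
the ratio converges to a constant: 2.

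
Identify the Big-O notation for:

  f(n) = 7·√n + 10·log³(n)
O(√n)

The dominant term in 7·√n + 10·log³(n) is 7·√n, which is Θ(√n).
Lower-order terms (10·log³(n)) are asymptotically negligible.
Constants are absorbed, so the tightest bound is O(√n).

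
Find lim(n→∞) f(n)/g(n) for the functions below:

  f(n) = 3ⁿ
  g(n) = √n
∞

Since 3ⁿ (O(3ⁿ)) grows faster than √n (O(√n)),
the ratio f(n)/g(n) → ∞ as n → ∞.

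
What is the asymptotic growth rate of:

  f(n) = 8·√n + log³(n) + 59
Θ(√n)

Order the terms by growth rate: 59 ≺ log³(n) ≺ 8·√n.
The fastest-growing term 8·√n dominates as n → ∞; dropping its constant factor gives Θ(√n).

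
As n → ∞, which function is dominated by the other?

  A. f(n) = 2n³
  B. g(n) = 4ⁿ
A

f(n) = 2n³ is O(n³), while g(n) = 4ⁿ is O(4ⁿ).
Since O(n³) grows slower than O(4ⁿ), f(n) is dominated.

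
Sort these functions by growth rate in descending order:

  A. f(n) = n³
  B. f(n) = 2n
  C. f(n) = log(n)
A > B > C

Comparing growth rates:
A = n³ is O(n³)
B = 2n is O(n)
C = log(n) is O(log n)

Therefore, the order from fastest to slowest is: A > B > C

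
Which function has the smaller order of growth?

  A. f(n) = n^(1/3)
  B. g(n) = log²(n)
B

f(n) = n^(1/3) is O(n^(1/3)), while g(n) = log²(n) is O(log² n).
Since O(log² n) grows slower than O(n^(1/3)), g(n) is dominated.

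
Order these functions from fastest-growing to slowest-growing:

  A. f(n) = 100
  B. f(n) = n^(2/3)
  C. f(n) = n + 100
C > B > A

Comparing growth rates:
C = n + 100 is O(n)
B = n^(2/3) is O(n^(2/3))
A = 100 is O(1)

Therefore, the order from fastest to slowest is: C > B > A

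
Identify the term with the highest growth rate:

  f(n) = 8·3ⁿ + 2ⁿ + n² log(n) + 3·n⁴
8·3ⁿ

Looking at each term:
  - 8·3ⁿ is O(3ⁿ)
  - 2ⁿ is O(2ⁿ)
  - n² log(n) is O(n² log n)
  - 3·n⁴ is O(n⁴)

The term 8·3ⁿ (O(3ⁿ)) grows fastest and dominates all others.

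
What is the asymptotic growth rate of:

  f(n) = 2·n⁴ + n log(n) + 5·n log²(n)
Θ(n⁴)

Order the terms by growth rate: n log(n) ≺ 5·n log²(n) ≺ 2·n⁴.
The fastest-growing term 2·n⁴ dominates as n → ∞; dropping its constant factor gives Θ(n⁴).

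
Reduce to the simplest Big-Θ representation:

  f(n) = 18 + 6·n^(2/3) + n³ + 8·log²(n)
Θ(n³)

Order the terms by growth rate: 18 ≺ 8·log²(n) ≺ 6·n^(2/3) ≺ n³.
The fastest-growing term n³ dominates as n → ∞; dropping its constant factor gives Θ(n³).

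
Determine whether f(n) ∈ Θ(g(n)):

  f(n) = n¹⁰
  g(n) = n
False

f(n) = n¹⁰ is O(n¹⁰), and g(n) = n is O(n).
Since they have different growth rates, f(n) = Θ(g(n)) is false.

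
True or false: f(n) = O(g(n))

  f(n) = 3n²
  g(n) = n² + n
True

f(n) = 3n² and g(n) = n² + n are both O(n²).
Big-O permits equal growth rates (f ≤ c·g for some c), so f(n) = O(g(n)) is true.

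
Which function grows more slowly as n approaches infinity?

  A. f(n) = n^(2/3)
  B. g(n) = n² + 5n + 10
A

f(n) = n^(2/3) is O(n^(2/3)), while g(n) = n² + 5n + 10 is O(n²).
Since O(n^(2/3)) grows slower than O(n²), f(n) is dominated.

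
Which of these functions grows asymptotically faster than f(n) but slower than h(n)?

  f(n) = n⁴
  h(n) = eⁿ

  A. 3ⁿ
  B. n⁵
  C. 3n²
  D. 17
B

We need g(n) with n⁴ = o(g(n)) and g(n) = o(eⁿ), i.e. O(n⁴) ≺ g ≺ O(eⁿ).
Check each option:
  A. 3ⁿ — O(3ⁿ) does not grow strictly slower than h(n)
  B. n⁵ — O(n⁵) is strictly between O(n⁴) and O(eⁿ) ✓
  C. 3n² — O(n²) does not grow strictly faster than f(n)
  D. 17 — O(1) does not grow strictly faster than f(n)

Only option B (n⁵) lies strictly between.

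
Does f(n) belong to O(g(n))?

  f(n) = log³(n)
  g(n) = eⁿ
True

f(n) = log³(n) is O(log³ n), and g(n) = eⁿ is O(eⁿ).
Since O(log³ n) ⊆ O(eⁿ) (f grows no faster than g), f(n) = O(g(n)) is true.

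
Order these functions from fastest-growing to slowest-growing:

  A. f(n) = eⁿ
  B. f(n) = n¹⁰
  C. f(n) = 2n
A > B > C

Comparing growth rates:
A = eⁿ is O(eⁿ)
B = n¹⁰ is O(n¹⁰)
C = 2n is O(n)

Therefore, the order from fastest to slowest is: A > B > C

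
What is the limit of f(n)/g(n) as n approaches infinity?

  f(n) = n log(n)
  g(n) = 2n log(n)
1/2

Since n log(n) and 2n log(n) have the same growth rate (O(n log n)),
the ratio converges to a constant: 1/2.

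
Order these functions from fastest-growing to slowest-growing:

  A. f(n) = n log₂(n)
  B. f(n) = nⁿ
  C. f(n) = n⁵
B > C > A

Comparing growth rates:
B = nⁿ is O(nⁿ)
C = n⁵ is O(n⁵)
A = n log₂(n) is O(n log n)

Therefore, the order from fastest to slowest is: B > C > A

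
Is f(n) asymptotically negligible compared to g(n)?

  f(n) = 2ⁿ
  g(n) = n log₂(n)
False

f(n) = 2ⁿ is O(2ⁿ), and g(n) = n log₂(n) is O(n log n).
Since O(2ⁿ) grows faster than or equal to O(n log n), f(n) = o(g(n)) is false.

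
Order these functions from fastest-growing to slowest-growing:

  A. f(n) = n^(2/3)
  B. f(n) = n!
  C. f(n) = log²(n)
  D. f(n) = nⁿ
D > B > A > C

Comparing growth rates:
D = nⁿ is O(nⁿ)
B = n! is O(n!)
A = n^(2/3) is O(n^(2/3))
C = log²(n) is O(log² n)

Therefore, the order from fastest to slowest is: D > B > A > C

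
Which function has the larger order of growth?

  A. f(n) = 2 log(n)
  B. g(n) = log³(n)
B

f(n) = 2 log(n) is O(log n), while g(n) = log³(n) is O(log³ n).
Since O(log³ n) grows faster than O(log n), g(n) dominates.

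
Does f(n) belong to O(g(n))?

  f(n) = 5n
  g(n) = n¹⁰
True

f(n) = 5n is O(n), and g(n) = n¹⁰ is O(n¹⁰).
Since O(n) ⊆ O(n¹⁰) (f grows no faster than g), f(n) = O(g(n)) is true.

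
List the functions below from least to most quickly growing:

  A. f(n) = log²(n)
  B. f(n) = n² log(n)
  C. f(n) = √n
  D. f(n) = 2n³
A < C < B < D

Comparing growth rates:
A = log²(n) is O(log² n)
C = √n is O(√n)
B = n² log(n) is O(n² log n)
D = 2n³ is O(n³)

Therefore, the order from slowest to fastest is: A < C < B < D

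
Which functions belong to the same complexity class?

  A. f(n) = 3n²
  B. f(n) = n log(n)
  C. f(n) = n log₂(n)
B and C

Examining each function:
  A. 3n² is O(n²)
  B. n log(n) is O(n log n)
  C. n log₂(n) is O(n log n)

Functions B and C both have the same complexity class.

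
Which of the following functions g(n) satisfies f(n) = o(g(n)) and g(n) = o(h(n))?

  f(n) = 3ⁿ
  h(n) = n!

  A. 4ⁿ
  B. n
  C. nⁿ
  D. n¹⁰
A

We need g(n) with 3ⁿ = o(g(n)) and g(n) = o(n!), i.e. O(3ⁿ) ≺ g ≺ O(n!).
Check each option:
  A. 4ⁿ — O(4ⁿ) is strictly between O(3ⁿ) and O(n!) ✓
  B. n — O(n) does not grow strictly faster than f(n)
  C. nⁿ — O(nⁿ) does not grow strictly slower than h(n)
  D. n¹⁰ — O(n¹⁰) does not grow strictly faster than f(n)

Only option A (4ⁿ) lies strictly between.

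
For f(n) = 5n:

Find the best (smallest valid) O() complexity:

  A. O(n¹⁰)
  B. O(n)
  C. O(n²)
B

f(n) = 5n is O(n).
All listed options are valid Big-O bounds (upper bounds),
but O(n) is the tightest (smallest valid bound).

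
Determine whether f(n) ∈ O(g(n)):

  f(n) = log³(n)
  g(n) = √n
True

f(n) = log³(n) is O(log³ n), and g(n) = √n is O(√n).
Since O(log³ n) ⊆ O(√n) (f grows no faster than g), f(n) = O(g(n)) is true.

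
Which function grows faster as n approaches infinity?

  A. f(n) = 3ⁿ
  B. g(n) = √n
A

f(n) = 3ⁿ is O(3ⁿ), while g(n) = √n is O(√n).
Since O(3ⁿ) grows faster than O(√n), f(n) dominates.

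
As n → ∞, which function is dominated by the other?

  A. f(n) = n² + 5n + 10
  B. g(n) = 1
B

f(n) = n² + 5n + 10 is O(n²), while g(n) = 1 is O(1).
Since O(1) grows slower than O(n²), g(n) is dominated.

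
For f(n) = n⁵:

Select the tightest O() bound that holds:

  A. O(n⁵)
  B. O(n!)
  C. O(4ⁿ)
A

f(n) = n⁵ is O(n⁵).
All listed options are valid Big-O bounds (upper bounds),
but O(n⁵) is the tightest (smallest valid bound).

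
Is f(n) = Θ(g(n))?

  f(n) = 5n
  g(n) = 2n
True

f(n) = 5n and g(n) = 2n are both O(n).
Since they have the same asymptotic growth rate, f(n) = Θ(g(n)) is true.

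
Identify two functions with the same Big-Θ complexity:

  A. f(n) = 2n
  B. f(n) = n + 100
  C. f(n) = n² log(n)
A and B

Examining each function:
  A. 2n is O(n)
  B. n + 100 is O(n)
  C. n² log(n) is O(n² log n)

Functions A and B both have the same complexity class.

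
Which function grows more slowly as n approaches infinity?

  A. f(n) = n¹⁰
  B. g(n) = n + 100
B

f(n) = n¹⁰ is O(n¹⁰), while g(n) = n + 100 is O(n).
Since O(n) grows slower than O(n¹⁰), g(n) is dominated.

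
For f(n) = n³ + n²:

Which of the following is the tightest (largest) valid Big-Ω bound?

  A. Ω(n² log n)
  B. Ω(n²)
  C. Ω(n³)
C

f(n) = n³ + n² is Ω(n³).
All listed options are valid Big-Ω bounds (lower bounds),
but Ω(n³) is the tightest (largest valid bound).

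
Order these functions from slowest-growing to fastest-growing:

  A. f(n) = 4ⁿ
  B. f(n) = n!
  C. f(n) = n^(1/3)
C < A < B

Comparing growth rates:
C = n^(1/3) is O(n^(1/3))
A = 4ⁿ is O(4ⁿ)
B = n! is O(n!)

Therefore, the order from slowest to fastest is: C < A < B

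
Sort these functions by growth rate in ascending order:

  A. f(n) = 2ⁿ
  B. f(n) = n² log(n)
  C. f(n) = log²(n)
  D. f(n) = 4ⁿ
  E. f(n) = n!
C < B < A < D < E

Comparing growth rates:
C = log²(n) is O(log² n)
B = n² log(n) is O(n² log n)
A = 2ⁿ is O(2ⁿ)
D = 4ⁿ is O(4ⁿ)
E = n! is O(n!)

Therefore, the order from slowest to fastest is: C < B < A < D < E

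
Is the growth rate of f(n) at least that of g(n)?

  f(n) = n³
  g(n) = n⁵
False

f(n) = n³ is O(n³), and g(n) = n⁵ is O(n⁵).
Since O(n³) grows slower than O(n⁵), f(n) = Ω(g(n)) is false.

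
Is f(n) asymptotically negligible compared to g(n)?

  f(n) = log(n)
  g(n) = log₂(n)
False

f(n) = log(n) is O(log n), and g(n) = log₂(n) is O(log n).
Since they have the same growth rate, f(n) = o(g(n)) is false.
(f = o(g) requires f to grow strictly slower, not equal.)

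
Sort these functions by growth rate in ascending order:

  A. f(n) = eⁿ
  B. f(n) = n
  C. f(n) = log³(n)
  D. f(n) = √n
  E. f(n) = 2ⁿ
C < D < B < E < A

Comparing growth rates:
C = log³(n) is O(log³ n)
D = √n is O(√n)
B = n is O(n)
E = 2ⁿ is O(2ⁿ)
A = eⁿ is O(eⁿ)

Therefore, the order from slowest to fastest is: C < D < B < E < A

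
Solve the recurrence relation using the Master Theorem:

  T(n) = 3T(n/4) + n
Θ(n)

Master Theorem: a = 3, b = 4, f(n) = n.
Compute the critical exponent d = log₄(3) = 0.792.
Compare f(n) = Θ(n) against n^d:
  k = 1 > d = 0.792, so f(n) = Ω(n^(d+ε)) — Case 3.
  Regularity: a·(n/b)^1/n^1 = a/b^1 = 3/4 < 1 ✓.
  The top-level work dominates: T(n) = Θ(f(n)) = Θ(n).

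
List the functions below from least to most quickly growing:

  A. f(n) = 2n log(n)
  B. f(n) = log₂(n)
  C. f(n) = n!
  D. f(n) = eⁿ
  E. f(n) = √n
B < E < A < D < C

Comparing growth rates:
B = log₂(n) is O(log n)
E = √n is O(√n)
A = 2n log(n) is O(n log n)
D = eⁿ is O(eⁿ)
C = n! is O(n!)

Therefore, the order from slowest to fastest is: B < E < A < D < C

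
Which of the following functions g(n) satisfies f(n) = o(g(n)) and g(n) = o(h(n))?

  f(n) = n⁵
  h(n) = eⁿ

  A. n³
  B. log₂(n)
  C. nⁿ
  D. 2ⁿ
D

We need g(n) with n⁵ = o(g(n)) and g(n) = o(eⁿ), i.e. O(n⁵) ≺ g ≺ O(eⁿ).
Check each option:
  A. n³ — O(n³) does not grow strictly faster than f(n)
  B. log₂(n) — O(log n) does not grow strictly faster than f(n)
  C. nⁿ — O(nⁿ) does not grow strictly slower than h(n)
  D. 2ⁿ — O(2ⁿ) is strictly between O(n⁵) and O(eⁿ) ✓

Only option D (2ⁿ) lies strictly between.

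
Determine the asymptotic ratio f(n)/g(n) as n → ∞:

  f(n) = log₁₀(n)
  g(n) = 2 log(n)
1/(2*log(10))

Since log₁₀(n) and 2 log(n) have the same growth rate (O(log n)),
the ratio converges to a constant: 1/(2*log(10)).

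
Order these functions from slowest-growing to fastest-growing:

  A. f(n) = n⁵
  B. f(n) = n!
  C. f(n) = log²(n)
C < A < B

Comparing growth rates:
C = log²(n) is O(log² n)
A = n⁵ is O(n⁵)
B = n! is O(n!)

Therefore, the order from slowest to fastest is: C < A < B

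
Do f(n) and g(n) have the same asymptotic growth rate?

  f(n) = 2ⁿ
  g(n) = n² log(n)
False

f(n) = 2ⁿ is O(2ⁿ), and g(n) = n² log(n) is O(n² log n).
Since they have different growth rates, f(n) = Θ(g(n)) is false.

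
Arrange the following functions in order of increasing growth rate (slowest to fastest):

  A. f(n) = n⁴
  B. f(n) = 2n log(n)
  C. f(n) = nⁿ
B < A < C

Comparing growth rates:
B = 2n log(n) is O(n log n)
A = n⁴ is O(n⁴)
C = nⁿ is O(nⁿ)

Therefore, the order from slowest to fastest is: B < A < C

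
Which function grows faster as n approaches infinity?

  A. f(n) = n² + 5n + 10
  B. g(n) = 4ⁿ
B

f(n) = n² + 5n + 10 is O(n²), while g(n) = 4ⁿ is O(4ⁿ).
Since O(4ⁿ) grows faster than O(n²), g(n) dominates.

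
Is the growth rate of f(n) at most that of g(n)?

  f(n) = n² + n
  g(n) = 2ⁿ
True

f(n) = n² + n is O(n²), and g(n) = 2ⁿ is O(2ⁿ).
Since O(n²) ⊆ O(2ⁿ) (f grows no faster than g), f(n) = O(g(n)) is true.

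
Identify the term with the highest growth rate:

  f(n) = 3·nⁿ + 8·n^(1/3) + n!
3·nⁿ

Looking at each term:
  - 3·nⁿ is O(nⁿ)
  - 8·n^(1/3) is O(n^(1/3))
  - n! is O(n!)

The term 3·nⁿ (O(nⁿ)) grows fastest and dominates all others.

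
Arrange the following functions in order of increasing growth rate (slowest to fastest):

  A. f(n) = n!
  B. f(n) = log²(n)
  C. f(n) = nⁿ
B < A < C

Comparing growth rates:
B = log²(n) is O(log² n)
A = n! is O(n!)
C = nⁿ is O(nⁿ)

Therefore, the order from slowest to fastest is: B < A < C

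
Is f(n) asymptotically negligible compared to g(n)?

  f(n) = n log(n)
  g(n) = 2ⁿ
True

f(n) = n log(n) is O(n log n), and g(n) = 2ⁿ is O(2ⁿ).
Since O(n log n) grows strictly slower than O(2ⁿ), f(n) = o(g(n)) is true.
This means lim(n→∞) f(n)/g(n) = 0.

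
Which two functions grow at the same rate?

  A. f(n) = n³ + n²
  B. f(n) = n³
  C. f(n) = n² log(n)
A and B

Examining each function:
  A. n³ + n² is O(n³)
  B. n³ is O(n³)
  C. n² log(n) is O(n² log n)

Functions A and B both have the same complexity class.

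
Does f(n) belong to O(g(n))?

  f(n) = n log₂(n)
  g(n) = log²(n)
False

f(n) = n log₂(n) is O(n log n), and g(n) = log²(n) is O(log² n).
Since O(n log n) grows faster than O(log² n), f(n) = O(g(n)) is false.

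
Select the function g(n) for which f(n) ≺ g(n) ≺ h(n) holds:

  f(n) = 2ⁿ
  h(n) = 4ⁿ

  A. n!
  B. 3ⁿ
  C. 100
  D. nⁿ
B

We need g(n) with 2ⁿ = o(g(n)) and g(n) = o(4ⁿ), i.e. O(2ⁿ) ≺ g ≺ O(4ⁿ).
Check each option:
  A. n! — O(n!) does not grow strictly slower than h(n)
  B. 3ⁿ — O(3ⁿ) is strictly between O(2ⁿ) and O(4ⁿ) ✓
  C. 100 — O(1) does not grow strictly faster than f(n)
  D. nⁿ — O(nⁿ) does not grow strictly slower than h(n)

Only option B (3ⁿ) lies strictly between.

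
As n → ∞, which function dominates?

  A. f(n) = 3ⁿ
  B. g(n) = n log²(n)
A

f(n) = 3ⁿ is O(3ⁿ), while g(n) = n log²(n) is O(n log² n).
Since O(3ⁿ) grows faster than O(n log² n), f(n) dominates.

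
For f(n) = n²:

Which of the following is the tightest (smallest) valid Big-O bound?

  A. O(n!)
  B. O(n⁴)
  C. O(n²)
C

f(n) = n² is O(n²).
All listed options are valid Big-O bounds (upper bounds),
but O(n²) is the tightest (smallest valid bound).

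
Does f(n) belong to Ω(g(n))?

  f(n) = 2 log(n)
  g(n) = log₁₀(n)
True

f(n) = 2 log(n) and g(n) = log₁₀(n) are both O(log n).
Big-Ω permits equal growth rates (f ≥ c·g for some c > 0), so f(n) = Ω(g(n)) is true.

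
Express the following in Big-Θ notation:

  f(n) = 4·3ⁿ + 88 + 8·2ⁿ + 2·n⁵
Θ(3ⁿ)

Order the terms by growth rate: 88 ≺ 2·n⁵ ≺ 8·2ⁿ ≺ 4·3ⁿ.
The fastest-growing term 4·3ⁿ dominates as n → ∞; dropping its constant factor gives Θ(3ⁿ).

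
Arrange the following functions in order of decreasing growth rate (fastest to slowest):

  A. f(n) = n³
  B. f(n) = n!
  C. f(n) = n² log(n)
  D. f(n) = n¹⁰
B > D > A > C

Comparing growth rates:
B = n! is O(n!)
D = n¹⁰ is O(n¹⁰)
A = n³ is O(n³)
C = n² log(n) is O(n² log n)

Therefore, the order from fastest to slowest is: B > D > A > C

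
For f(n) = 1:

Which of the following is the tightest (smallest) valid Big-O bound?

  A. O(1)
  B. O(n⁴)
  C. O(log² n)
A

f(n) = 1 is O(1).
All listed options are valid Big-O bounds (upper bounds),
but O(1) is the tightest (smallest valid bound).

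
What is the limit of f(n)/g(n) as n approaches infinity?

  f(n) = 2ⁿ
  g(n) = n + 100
∞

Since 2ⁿ (O(2ⁿ)) grows faster than n + 100 (O(n)),
the ratio f(n)/g(n) → ∞ as n → ∞.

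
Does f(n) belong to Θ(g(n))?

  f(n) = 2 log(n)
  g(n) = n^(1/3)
False

f(n) = 2 log(n) is O(log n), and g(n) = n^(1/3) is O(n^(1/3)).
Since they have different growth rates, f(n) = Θ(g(n)) is false.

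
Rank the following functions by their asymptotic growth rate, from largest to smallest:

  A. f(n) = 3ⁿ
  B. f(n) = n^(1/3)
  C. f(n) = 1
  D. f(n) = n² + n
A > D > B > C

Comparing growth rates:
A = 3ⁿ is O(3ⁿ)
D = n² + n is O(n²)
B = n^(1/3) is O(n^(1/3))
C = 1 is O(1)

Therefore, the order from fastest to slowest is: A > D > B > C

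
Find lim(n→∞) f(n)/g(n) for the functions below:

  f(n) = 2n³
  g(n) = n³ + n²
2

Since 2n³ and n³ + n² have the same growth rate (O(n³)),
the ratio converges to a constant: 2.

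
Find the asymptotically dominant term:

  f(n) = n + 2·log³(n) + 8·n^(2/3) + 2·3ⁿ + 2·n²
2·3ⁿ

Looking at each term:
  - n is O(n)
  - 2·log³(n) is O(log³ n)
  - 8·n^(2/3) is O(n^(2/3))
  - 2·3ⁿ is O(3ⁿ)
  - 2·n² is O(n²)

The term 2·3ⁿ (O(3ⁿ)) grows fastest and dominates all others.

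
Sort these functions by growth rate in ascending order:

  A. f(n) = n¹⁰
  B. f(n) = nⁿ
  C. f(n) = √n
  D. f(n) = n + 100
C < D < A < B

Comparing growth rates:
C = √n is O(√n)
D = n + 100 is O(n)
A = n¹⁰ is O(n¹⁰)
B = nⁿ is O(nⁿ)

Therefore, the order from slowest to fastest is: C < D < A < B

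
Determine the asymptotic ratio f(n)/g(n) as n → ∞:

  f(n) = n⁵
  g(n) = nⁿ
0

Since n⁵ (O(n⁵)) grows slower than nⁿ (O(nⁿ)),
the ratio f(n)/g(n) → 0 as n → ∞.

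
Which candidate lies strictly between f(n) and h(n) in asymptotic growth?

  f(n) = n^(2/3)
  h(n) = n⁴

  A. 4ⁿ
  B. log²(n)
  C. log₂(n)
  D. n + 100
D

We need g(n) with n^(2/3) = o(g(n)) and g(n) = o(n⁴), i.e. O(n^(2/3)) ≺ g ≺ O(n⁴).
Check each option:
  A. 4ⁿ — O(4ⁿ) does not grow strictly slower than h(n)
  B. log²(n) — O(log² n) does not grow strictly faster than f(n)
  C. log₂(n) — O(log n) does not grow strictly faster than f(n)
  D. n + 100 — O(n) is strictly between O(n^(2/3)) and O(n⁴) ✓

Only option D (n + 100) lies strictly between.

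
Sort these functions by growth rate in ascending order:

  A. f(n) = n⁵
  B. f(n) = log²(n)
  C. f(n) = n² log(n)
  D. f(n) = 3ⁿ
B < C < A < D

Comparing growth rates:
B = log²(n) is O(log² n)
C = n² log(n) is O(n² log n)
A = n⁵ is O(n⁵)
D = 3ⁿ is O(3ⁿ)

Therefore, the order from slowest to fastest is: B < C < A < D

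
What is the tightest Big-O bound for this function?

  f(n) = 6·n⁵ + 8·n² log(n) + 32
O(n⁵)

The dominant term in 6·n⁵ + 8·n² log(n) + 32 is 6·n⁵, which is Θ(n⁵).
Lower-order terms (8·n² log(n), 32) are asymptotically negligible.
Constants are absorbed, so the tightest bound is O(n⁵).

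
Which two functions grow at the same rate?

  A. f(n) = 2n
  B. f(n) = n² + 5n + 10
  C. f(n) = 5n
A and C

Examining each function:
  A. 2n is O(n)
  B. n² + 5n + 10 is O(n²)
  C. 5n is O(n)

Functions A and C both have the same complexity class.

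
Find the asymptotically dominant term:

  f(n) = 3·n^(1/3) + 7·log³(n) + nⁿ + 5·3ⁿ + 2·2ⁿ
nⁿ

Looking at each term:
  - 3·n^(1/3) is O(n^(1/3))
  - 7·log³(n) is O(log³ n)
  - nⁿ is O(nⁿ)
  - 5·3ⁿ is O(3ⁿ)
  - 2·2ⁿ is O(2ⁿ)

The term nⁿ (O(nⁿ)) grows fastest and dominates all others.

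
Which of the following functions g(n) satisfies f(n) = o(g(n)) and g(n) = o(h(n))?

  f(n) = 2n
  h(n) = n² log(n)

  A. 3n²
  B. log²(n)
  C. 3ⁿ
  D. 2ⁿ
A

We need g(n) with 2n = o(g(n)) and g(n) = o(n² log(n)), i.e. O(n) ≺ g ≺ O(n² log n).
Check each option:
  A. 3n² — O(n²) is strictly between O(n) and O(n² log n) ✓
  B. log²(n) — O(log² n) does not grow strictly faster than f(n)
  C. 3ⁿ — O(3ⁿ) does not grow strictly slower than h(n)
  D. 2ⁿ — O(2ⁿ) does not grow strictly slower than h(n)

Only option A (3n²) lies strictly between.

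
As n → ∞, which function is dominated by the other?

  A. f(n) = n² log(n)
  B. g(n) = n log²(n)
B

f(n) = n² log(n) is O(n² log n), while g(n) = n log²(n) is O(n log² n).
Since O(n log² n) grows slower than O(n² log n), g(n) is dominated.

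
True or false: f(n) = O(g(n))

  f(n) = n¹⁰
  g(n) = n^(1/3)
False

f(n) = n¹⁰ is O(n¹⁰), and g(n) = n^(1/3) is O(n^(1/3)).
Since O(n¹⁰) grows faster than O(n^(1/3)), f(n) = O(g(n)) is false.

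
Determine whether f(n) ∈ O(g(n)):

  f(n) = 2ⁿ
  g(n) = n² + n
False

f(n) = 2ⁿ is O(2ⁿ), and g(n) = n² + n is O(n²).
Since O(2ⁿ) grows faster than O(n²), f(n) = O(g(n)) is false.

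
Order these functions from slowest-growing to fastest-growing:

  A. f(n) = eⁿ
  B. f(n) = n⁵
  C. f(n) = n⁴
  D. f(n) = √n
D < C < B < A

Comparing growth rates:
D = √n is O(√n)
C = n⁴ is O(n⁴)
B = n⁵ is O(n⁵)
A = eⁿ is O(eⁿ)

Therefore, the order from slowest to fastest is: D < C < B < A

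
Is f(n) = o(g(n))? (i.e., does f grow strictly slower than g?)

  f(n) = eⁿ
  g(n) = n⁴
False

f(n) = eⁿ is O(eⁿ), and g(n) = n⁴ is O(n⁴).
Since O(eⁿ) grows faster than or equal to O(n⁴), f(n) = o(g(n)) is false.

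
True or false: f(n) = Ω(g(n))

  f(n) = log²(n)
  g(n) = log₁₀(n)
True

f(n) = log²(n) is O(log² n), and g(n) = log₁₀(n) is O(log n).
Since O(log² n) grows at least as fast as O(log n), f(n) = Ω(g(n)) is true.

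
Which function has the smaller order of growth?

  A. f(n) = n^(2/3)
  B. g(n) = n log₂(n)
A

f(n) = n^(2/3) is O(n^(2/3)), while g(n) = n log₂(n) is O(n log n).
Since O(n^(2/3)) grows slower than O(n log n), f(n) is dominated.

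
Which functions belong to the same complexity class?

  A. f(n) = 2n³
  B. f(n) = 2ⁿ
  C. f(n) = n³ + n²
A and C

Examining each function:
  A. 2n³ is O(n³)
  B. 2ⁿ is O(2ⁿ)
  C. n³ + n² is O(n³)

Functions A and C both have the same complexity class.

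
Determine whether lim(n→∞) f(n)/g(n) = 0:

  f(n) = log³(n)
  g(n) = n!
True

f(n) = log³(n) is O(log³ n), and g(n) = n! is O(n!).
Since O(log³ n) grows strictly slower than O(n!), f(n) = o(g(n)) is true.
This means lim(n→∞) f(n)/g(n) = 0.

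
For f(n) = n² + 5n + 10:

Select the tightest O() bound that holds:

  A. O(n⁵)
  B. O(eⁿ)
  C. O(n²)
C

f(n) = n² + 5n + 10 is O(n²).
All listed options are valid Big-O bounds (upper bounds),
but O(n²) is the tightest (smallest valid bound).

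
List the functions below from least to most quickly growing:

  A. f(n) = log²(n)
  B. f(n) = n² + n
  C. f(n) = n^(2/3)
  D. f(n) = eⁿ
A < C < B < D

Comparing growth rates:
A = log²(n) is O(log² n)
C = n^(2/3) is O(n^(2/3))
B = n² + n is O(n²)
D = eⁿ is O(eⁿ)

Therefore, the order from slowest to fastest is: A < C < B < D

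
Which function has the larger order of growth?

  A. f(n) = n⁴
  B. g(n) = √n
A

f(n) = n⁴ is O(n⁴), while g(n) = √n is O(√n).
Since O(n⁴) grows faster than O(√n), f(n) dominates.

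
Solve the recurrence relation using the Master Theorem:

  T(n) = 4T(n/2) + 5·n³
Θ(n³)

Master Theorem: a = 4, b = 2, f(n) = 5·n³.
Compute the critical exponent d = log₂(4) = 2.
Compare f(n) = Θ(n³) against n^d:
  k = 3 > d = 2, so f(n) = Ω(n^(d+ε)) — Case 3.
  Regularity: a·(n/b)^3/n^3 = a/b^3 = 4/8 < 1 ✓.
  The top-level work dominates: T(n) = Θ(f(n)) = Θ(n³).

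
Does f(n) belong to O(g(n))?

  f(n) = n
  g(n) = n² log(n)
True

f(n) = n is O(n), and g(n) = n² log(n) is O(n² log n).
Since O(n) ⊆ O(n² log n) (f grows no faster than g), f(n) = O(g(n)) is true.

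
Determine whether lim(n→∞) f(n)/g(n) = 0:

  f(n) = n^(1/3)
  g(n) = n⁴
True

f(n) = n^(1/3) is O(n^(1/3)), and g(n) = n⁴ is O(n⁴).
Since O(n^(1/3)) grows strictly slower than O(n⁴), f(n) = o(g(n)) is true.
This means lim(n→∞) f(n)/g(n) = 0.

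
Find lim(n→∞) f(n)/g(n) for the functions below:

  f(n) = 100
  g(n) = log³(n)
0

Since 100 (O(1)) grows slower than log³(n) (O(log³ n)),
the ratio f(n)/g(n) → 0 as n → ∞.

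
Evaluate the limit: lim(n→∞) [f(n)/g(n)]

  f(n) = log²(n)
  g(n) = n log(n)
0

Since log²(n) (O(log² n)) grows slower than n log(n) (O(n log n)),
the ratio f(n)/g(n) → 0 as n → ∞.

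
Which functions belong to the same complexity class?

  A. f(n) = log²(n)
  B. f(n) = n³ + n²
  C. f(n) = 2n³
B and C

Examining each function:
  A. log²(n) is O(log² n)
  B. n³ + n² is O(n³)
  C. 2n³ is O(n³)

Functions B and C both have the same complexity class.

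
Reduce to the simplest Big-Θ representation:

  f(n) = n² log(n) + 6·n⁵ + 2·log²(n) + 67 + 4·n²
Θ(n⁵)

Order the terms by growth rate: 67 ≺ 2·log²(n) ≺ 4·n² ≺ n² log(n) ≺ 6·n⁵.
The fastest-growing term 6·n⁵ dominates as n → ∞; dropping its constant factor gives Θ(n⁵).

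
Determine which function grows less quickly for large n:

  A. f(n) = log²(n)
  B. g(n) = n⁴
A

f(n) = log²(n) is O(log² n), while g(n) = n⁴ is O(n⁴).
Since O(log² n) grows slower than O(n⁴), f(n) is dominated.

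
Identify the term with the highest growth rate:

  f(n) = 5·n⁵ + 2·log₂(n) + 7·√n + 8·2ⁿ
8·2ⁿ

Looking at each term:
  - 5·n⁵ is O(n⁵)
  - 2·log₂(n) is O(log n)
  - 7·√n is O(√n)
  - 8·2ⁿ is O(2ⁿ)

The term 8·2ⁿ (O(2ⁿ)) grows fastest and dominates all others.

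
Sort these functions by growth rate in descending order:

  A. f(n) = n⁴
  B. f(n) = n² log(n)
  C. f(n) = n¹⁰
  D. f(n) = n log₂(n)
C > A > B > D

Comparing growth rates:
C = n¹⁰ is O(n¹⁰)
A = n⁴ is O(n⁴)
B = n² log(n) is O(n² log n)
D = n log₂(n) is O(n log n)

Therefore, the order from fastest to slowest is: C > A > B > D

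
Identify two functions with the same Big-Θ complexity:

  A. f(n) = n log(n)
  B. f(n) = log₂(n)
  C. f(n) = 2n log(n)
A and C

Examining each function:
  A. n log(n) is O(n log n)
  B. log₂(n) is O(log n)
  C. 2n log(n) is O(n log n)

Functions A and C both have the same complexity class.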